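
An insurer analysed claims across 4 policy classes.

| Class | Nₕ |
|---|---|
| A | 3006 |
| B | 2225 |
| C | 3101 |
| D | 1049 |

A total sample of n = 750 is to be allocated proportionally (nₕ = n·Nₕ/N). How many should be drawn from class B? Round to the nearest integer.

Share of class B = 2225/9381 = 0.23718.
Allocate 750 × 0.23718 = 177.886... → 178.

178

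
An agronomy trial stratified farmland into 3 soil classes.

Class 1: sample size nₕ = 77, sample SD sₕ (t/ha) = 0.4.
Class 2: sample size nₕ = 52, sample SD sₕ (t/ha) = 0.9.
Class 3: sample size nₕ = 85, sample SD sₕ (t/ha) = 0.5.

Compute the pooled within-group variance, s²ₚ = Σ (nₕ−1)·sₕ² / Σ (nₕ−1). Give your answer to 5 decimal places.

1: (77−1)·0.4² = 76·0.16 = 12.16
2: (52−1)·0.9² = 51·0.81 = 41.31
3: (85−1)·0.5² = 84·0.25 = 21
Numerator = 74.47; denominator = Σ(nₕ−1) = 211.
s²ₚ = 74.47/211 = 0.3529384... → 0.35294.

0.35294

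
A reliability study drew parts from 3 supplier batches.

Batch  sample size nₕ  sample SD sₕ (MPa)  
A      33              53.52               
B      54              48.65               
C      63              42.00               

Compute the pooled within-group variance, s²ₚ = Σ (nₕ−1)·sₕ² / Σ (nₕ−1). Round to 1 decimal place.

Degrees of freedom: 32 + 53 + 62 = 147.
Σ(nₕ−1)sₕ² = 32·2864.3904 + 53·2366.8225 + 62·1764 = 326470.0853.
s²ₚ = 326470.0853 / 147 = 2220.885... → 2220.9.

2220.9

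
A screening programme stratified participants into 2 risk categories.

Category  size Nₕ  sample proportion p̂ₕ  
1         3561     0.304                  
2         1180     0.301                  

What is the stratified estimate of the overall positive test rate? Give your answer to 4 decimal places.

N = 3561 + 1180 = 4741.
Overall proportion = Σ (Nₕ/N)·p̂ₕ.
Σ Nₕp̂ₕ = 1082.544 + 355.18 = 1437.724.
1437.724 / 4741 = 0.303253... → 0.3033.

0.3033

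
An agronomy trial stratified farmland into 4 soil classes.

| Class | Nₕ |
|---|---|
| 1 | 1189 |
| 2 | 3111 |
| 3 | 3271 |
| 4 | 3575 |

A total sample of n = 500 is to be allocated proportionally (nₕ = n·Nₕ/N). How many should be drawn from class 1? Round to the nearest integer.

N = 1189 + 3111 + 3271 + 3575 = 11146.
n_1 = 500·1189/11146 = 53.338... → 53.

53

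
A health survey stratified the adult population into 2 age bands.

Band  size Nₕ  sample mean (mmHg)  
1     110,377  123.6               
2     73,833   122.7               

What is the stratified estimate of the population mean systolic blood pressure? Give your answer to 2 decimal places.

x̄_st = (Σ Nₕx̄ₕ) / (Σ Nₕ) = (110377·123.6 + 73833·122.7) / 184210
= 22701906.3 / 184210 = 123.2393... → 123.24.

123.24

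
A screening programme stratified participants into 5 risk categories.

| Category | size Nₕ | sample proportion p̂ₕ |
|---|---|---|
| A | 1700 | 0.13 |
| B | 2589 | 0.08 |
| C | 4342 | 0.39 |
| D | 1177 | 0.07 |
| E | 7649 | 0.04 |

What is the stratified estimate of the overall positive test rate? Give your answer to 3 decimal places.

N = 1700 + 2589 + 4342 + 1177 + 7649 = 17457.
Overall proportion = Σ (Nₕ/N)·p̂ₕ.
Σ Nₕp̂ₕ = 221 + 207.12 + 1693.38 + 82.39 + 305.96 = 2509.85.
2509.85 / 17457 = 0.14377... → 0.144.

0.144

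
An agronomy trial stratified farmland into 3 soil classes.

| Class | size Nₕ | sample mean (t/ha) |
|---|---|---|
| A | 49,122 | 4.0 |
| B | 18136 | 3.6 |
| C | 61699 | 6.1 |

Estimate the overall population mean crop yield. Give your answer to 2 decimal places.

4.95

x̄_st = (Σ Nₕx̄ₕ) / (Σ Nₕ) = (49122·4.0 + 18136·3.6 + 61699·6.1) / 128957
= 638141.5 / 128957 = 4.9485... → 4.95.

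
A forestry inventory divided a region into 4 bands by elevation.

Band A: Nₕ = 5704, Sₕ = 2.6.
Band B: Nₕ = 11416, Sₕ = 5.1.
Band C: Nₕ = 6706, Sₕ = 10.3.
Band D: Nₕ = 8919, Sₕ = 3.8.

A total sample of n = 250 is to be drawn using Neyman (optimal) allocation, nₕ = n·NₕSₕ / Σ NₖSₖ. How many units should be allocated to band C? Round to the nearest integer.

98

Σ NₕSₕ = 5704·2.6 + 11416·5.1 + 6706·10.3 + 8919·3.8 = 176016.
Share for C: 69071.8/176016 = 0.39242.
n_C = 250 × 0.39242 = 98.104... → 98.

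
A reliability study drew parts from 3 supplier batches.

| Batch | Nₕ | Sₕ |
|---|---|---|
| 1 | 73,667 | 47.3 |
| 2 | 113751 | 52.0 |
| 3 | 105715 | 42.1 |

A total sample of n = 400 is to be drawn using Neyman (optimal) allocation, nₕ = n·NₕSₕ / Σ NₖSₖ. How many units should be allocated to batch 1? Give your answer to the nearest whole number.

Σ NₕSₕ = 73667·47.3 + 113751·52.0 + 105715·42.1 = 13850102.6.
Share for 1: 3484449.1/13850102.6 = 0.25158.
n_1 = 400 × 0.25158 = 100.633... → 101.

101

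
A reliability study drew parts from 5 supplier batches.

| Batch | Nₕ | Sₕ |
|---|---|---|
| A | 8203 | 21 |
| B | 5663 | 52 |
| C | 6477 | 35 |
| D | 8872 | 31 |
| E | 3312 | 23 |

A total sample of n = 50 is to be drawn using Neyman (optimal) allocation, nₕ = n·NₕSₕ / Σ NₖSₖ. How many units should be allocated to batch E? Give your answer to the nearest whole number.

Σ NₕSₕ = 8203·21 + 5663·52 + 6477·35 + 8872·31 + 3312·23 = 1044642.
Share for E: 76176/1044642 = 0.07292.
n_E = 50 × 0.07292 = 3.646... → 4.

4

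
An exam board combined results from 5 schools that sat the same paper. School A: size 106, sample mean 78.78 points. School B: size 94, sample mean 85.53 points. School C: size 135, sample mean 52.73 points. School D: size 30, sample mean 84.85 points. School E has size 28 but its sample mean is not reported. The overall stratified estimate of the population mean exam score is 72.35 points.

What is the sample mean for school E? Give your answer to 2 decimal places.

N = 106 + 94 + 135 + 30 + 28 = 393.
Overall total = μ·N = 72.35·393 = 28433.55.
Subtract the known strata: 106·78.78 + 94·85.53 + 135·52.73 + 30·84.85 = 26054.55.
Remaining total for school E: 28433.55 − 26054.55 = 2379.
Divide by its size: 2379 / 28 = 84.9643... → 84.96.

84.96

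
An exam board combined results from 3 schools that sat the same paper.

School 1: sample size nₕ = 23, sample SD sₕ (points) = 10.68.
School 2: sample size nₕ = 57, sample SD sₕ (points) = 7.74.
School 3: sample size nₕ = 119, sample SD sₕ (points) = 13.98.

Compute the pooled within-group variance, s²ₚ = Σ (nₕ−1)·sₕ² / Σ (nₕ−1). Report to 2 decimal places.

1: (23−1)·10.68² = 22·114.0624 = 2509.3728
2: (57−1)·7.74² = 56·59.9076 = 3354.8256
3: (119−1)·13.98² = 118·195.4404 = 23061.9672
Numerator = 28926.1656; denominator = Σ(nₕ−1) = 196.
s²ₚ = 28926.1656/196 = 147.5825... → 147.58.

147.58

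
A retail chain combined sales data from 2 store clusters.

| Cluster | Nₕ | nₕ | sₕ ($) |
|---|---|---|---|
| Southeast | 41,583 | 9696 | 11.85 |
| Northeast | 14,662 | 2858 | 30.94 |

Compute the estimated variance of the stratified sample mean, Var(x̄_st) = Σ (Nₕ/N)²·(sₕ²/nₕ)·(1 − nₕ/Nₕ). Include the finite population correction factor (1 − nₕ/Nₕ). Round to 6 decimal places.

0.024395

N = 56245; Wₕ = Nₕ/N.
cluster Southeast: (41583/56245)²·11.85²/9696·(1 − 9696/41583) = 0.006070238
cluster Northeast: (14662/56245)²·30.94²/2858·(1 − 2858/14662) = 0.018324535
Sum = 0.024394773 → 0.024395.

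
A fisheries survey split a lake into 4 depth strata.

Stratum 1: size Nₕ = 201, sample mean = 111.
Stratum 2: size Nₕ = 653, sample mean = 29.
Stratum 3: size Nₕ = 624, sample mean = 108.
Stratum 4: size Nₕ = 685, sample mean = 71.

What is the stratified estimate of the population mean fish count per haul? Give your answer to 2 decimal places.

72.71

N = 201 + 653 + 624 + 685 = 2163.
The stratified mean weights each stratum mean by its population share Nₕ/N.
Σ Nₕx̄ₕ = 201·111 + 653·29 + 624·108 + 685·71 = 22311 + 18937 + 67392 + 48635 = 157275.
Divide by N: 157275 / 2163 = 72.7115... → 72.71.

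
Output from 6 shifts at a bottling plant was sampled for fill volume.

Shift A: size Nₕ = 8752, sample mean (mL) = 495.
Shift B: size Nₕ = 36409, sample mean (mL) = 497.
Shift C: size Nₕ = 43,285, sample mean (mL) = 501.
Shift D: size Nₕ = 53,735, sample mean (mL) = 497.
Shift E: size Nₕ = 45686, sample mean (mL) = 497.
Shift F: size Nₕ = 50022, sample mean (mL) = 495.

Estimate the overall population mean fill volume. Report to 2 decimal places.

497.23

N = 237889; weights Wₕ = Nₕ/N = (0.0368, 0.1531, 0.1820, 0.2259, 0.1920, 0.2103).
x̄_st = Σ Wₕ·x̄ₕ = 0.0368·495 + 0.1531·497 + 0.1820·501 + 0.2259·497 + 0.1920·497 + 0.2103·495 ≈ 497.2337...
→ 497.23.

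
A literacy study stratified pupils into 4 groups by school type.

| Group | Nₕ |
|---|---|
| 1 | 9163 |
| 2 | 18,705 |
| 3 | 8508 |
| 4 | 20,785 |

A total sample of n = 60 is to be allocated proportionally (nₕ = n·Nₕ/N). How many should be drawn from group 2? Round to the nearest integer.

N = 9163 + 18705 + 8508 + 20785 = 57161.
n_2 = 60·18705/57161 = 19.634... → 20.

20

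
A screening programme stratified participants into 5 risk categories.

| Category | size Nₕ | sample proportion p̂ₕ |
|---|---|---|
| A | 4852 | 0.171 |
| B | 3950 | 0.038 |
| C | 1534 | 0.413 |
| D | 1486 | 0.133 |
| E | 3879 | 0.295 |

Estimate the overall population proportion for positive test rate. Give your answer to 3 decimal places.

Wₕ = Nₕ/N with N = 15701: 0.3090, 0.2516, 0.0977, 0.0946, 0.2471.
p̂_st = 0.3090·0.171 + 0.2516·0.038 + 0.0977·0.413 + 0.0946·0.133 + 0.2471·0.295 ≈ 0.18822... → 0.188.

0.188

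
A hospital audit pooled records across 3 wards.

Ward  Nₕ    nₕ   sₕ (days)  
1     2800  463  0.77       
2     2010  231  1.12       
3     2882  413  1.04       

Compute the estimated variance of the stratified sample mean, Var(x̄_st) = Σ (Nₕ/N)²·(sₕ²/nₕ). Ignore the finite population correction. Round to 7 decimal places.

N = 7692. Term for each stratum: Wₕ²sₕ²/nₕ.
Var(x̄_st) = 0.0001696829 + 0.0003707982 + 0.0003676428 = 0.0009081238 → 0.0009081.

0.0009081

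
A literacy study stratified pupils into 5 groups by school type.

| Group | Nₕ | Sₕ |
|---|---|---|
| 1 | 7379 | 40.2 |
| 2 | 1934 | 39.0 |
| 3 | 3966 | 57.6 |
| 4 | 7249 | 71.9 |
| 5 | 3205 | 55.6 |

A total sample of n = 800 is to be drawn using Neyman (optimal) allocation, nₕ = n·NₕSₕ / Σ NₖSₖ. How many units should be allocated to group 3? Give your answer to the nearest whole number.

141

Σ NₕSₕ = 7379·40.2 + 1934·39.0 + 3966·57.6 + 7249·71.9 + 3205·55.6 = 1299904.5.
Share for 3: 228441.6/1299904.5 = 0.17574.
n_3 = 800 × 0.17574 = 140.590... → 141.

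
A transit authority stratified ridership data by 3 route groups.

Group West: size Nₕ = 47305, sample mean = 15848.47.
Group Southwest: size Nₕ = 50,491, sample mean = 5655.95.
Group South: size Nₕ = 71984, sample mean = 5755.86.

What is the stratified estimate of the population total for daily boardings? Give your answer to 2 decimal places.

1449616271.04

Population total = Σ Nₕ·x̄ₕ (each stratum's size times its mean).
47305·15848.47 + 50491·5655.95 + 71984·5755.86 = 749711873.35 + 285574571.45 + 414329826.24 = 1449616271.04.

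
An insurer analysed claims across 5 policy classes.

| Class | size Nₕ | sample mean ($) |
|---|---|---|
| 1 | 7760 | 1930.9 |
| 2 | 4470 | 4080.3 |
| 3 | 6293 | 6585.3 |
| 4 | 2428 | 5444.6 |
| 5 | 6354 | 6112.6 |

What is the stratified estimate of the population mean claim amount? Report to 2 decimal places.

4641.02

N = 27305; weights Wₕ = Nₕ/N = (0.2842, 0.1637, 0.2305, 0.0889, 0.2327).
x̄_st = Σ Wₕ·x̄ₕ = 0.2842·1930.9 + 0.1637·4080.3 + 0.2305·6585.3 + 0.0889·5444.6 + 0.2327·6112.6 ≈ 4641.0169...
→ 4641.02.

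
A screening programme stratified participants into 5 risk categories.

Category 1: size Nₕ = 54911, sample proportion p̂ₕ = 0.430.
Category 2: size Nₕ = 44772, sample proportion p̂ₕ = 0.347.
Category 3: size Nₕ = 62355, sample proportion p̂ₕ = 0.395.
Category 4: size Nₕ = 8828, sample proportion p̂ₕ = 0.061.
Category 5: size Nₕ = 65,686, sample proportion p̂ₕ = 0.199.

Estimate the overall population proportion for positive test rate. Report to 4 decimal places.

0.3271

N = 54911 + 44772 + 62355 + 8828 + 65686 = 236552.
Overall proportion = Σ (Nₕ/N)·p̂ₕ.
Σ Nₕp̂ₕ = 23611.73 + 15535.884 + 24630.225 + 538.508 + 13071.514 = 77387.861.
77387.861 / 236552 = 0.327149... → 0.3271.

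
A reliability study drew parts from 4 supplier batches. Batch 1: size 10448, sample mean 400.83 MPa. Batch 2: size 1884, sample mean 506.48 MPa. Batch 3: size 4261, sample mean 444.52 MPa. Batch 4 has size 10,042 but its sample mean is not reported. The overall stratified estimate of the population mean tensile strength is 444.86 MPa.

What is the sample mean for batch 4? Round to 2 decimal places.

Σ Nₕx̄ₕ = N·μ, so 10042·x̄_4 = 26635·444.86 − (10448·400.83 + 1884·506.48 + 4261·444.52).
= 11848846.1 − 7036179.88 = 4812666.22.
x̄_4 = 4812666.22 / 10042 = 479.2538... → 479.25.

479.25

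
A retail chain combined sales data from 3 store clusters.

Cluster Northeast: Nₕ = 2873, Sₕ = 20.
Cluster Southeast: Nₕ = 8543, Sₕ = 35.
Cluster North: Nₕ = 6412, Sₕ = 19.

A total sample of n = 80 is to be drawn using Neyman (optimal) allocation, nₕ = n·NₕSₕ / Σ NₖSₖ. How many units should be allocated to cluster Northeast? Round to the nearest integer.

Northeast: NₕSₕ = 2873·20 = 57460
Southeast: NₕSₕ = 8543·35 = 299005
North: NₕSₕ = 6412·19 = 121828
Σ NₕSₕ = 478293.
n_Northeast = 80·57460/478293 = 9.611... → 10.

10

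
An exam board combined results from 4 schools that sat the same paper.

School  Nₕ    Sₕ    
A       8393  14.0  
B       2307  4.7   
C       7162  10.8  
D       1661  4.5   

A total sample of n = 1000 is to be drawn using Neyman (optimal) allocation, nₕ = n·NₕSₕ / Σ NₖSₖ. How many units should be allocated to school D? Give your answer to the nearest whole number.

A: NₕSₕ = 8393·14.0 = 117502
B: NₕSₕ = 2307·4.7 = 10842.9
C: NₕSₕ = 7162·10.8 = 77349.6
D: NₕSₕ = 1661·4.5 = 7474.5
Σ NₕSₕ = 213169.
n_D = 1000·7474.5/213169 = 35.064... → 35.

35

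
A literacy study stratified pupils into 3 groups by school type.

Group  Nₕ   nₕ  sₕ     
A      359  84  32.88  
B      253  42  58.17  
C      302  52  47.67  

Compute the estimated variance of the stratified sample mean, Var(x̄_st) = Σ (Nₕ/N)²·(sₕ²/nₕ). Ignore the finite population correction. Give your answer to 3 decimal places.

N = 914; Wₕ = Nₕ/N.
group A: (359/914)²·32.88²/84 = 1.985550
group B: (253/914)²·58.17²/42 = 6.173017
group C: (302/914)²·47.67²/52 = 4.770989
Sum = 12.929557 → 12.930.

12.930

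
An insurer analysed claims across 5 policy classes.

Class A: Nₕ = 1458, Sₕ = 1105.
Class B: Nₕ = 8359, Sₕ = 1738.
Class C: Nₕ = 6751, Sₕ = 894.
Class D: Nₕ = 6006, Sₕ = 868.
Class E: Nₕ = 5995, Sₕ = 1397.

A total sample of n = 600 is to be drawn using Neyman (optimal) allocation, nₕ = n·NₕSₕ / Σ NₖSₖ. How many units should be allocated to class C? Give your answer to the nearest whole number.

A: NₕSₕ = 1458·1105 = 1611090
B: NₕSₕ = 8359·1738 = 14527942
C: NₕSₕ = 6751·894 = 6035394
D: NₕSₕ = 6006·868 = 5213208
E: NₕSₕ = 5995·1397 = 8375015
Σ NₕSₕ = 35762649.
n_C = 600·6035394/35762649 = 101.257... → 101.

101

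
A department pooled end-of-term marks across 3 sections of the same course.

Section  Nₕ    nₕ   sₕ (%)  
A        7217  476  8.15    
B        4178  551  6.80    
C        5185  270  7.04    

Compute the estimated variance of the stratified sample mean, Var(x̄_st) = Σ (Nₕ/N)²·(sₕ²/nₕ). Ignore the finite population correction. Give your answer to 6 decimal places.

0.049720

N = 16580. Term for each stratum: Wₕ²sₕ²/nₕ.
Var(x̄_st) = 0.026439463 + 0.005328857 + 0.017951884 = 0.049720203 → 0.049720.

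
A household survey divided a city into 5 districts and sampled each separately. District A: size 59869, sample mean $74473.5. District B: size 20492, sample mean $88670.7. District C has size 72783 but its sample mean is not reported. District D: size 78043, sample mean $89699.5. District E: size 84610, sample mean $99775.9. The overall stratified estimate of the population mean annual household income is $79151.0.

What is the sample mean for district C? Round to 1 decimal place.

N = 59869 + 20492 + 72783 + 78043 + 84610 = 315797.
Overall total = μ·N = 79151.0·315797 = 24995648347.
Subtract the known strata: 59869·74473.5 + 20492·88670.7 + 78043·89699.5 + 84610·99775.9 = 21718150933.4.
Remaining total for district C: 24995648347 − 21718150933.4 = 3277497413.6.
Divide by its size: 3277497413.6 / 72783 = 45031.084... → 45031.1.

45031.1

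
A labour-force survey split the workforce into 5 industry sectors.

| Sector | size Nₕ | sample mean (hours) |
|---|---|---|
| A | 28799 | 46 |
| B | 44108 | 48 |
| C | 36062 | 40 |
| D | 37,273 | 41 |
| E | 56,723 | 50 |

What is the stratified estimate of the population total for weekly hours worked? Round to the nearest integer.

A: 28799·46 = 1324754
B: 44108·48 = 2117184
C: 36062·40 = 1442480
D: 37273·41 = 1528193
E: 56723·50 = 2836150
τ̂ = Σ Nₕx̄ₕ = 9248761.

9248761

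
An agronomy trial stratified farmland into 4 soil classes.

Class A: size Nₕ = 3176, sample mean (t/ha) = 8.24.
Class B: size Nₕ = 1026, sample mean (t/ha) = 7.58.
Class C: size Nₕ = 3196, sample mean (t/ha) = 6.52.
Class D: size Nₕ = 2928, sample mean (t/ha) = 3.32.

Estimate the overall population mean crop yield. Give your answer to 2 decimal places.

6.25

N = 10326; weights Wₕ = Nₕ/N = (0.3076, 0.0994, 0.3095, 0.2836).
x̄_st = Σ Wₕ·x̄ₕ = 0.3076·8.24 + 0.0994·7.58 + 0.3095·6.52 + 0.2836·3.32 ≈ 6.2470...
→ 6.25.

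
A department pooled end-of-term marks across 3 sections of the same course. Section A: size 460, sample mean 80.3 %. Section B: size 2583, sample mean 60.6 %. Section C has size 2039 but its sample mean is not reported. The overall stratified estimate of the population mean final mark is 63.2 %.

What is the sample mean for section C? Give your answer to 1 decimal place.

62.6

N = 460 + 2583 + 2039 = 5082.
Overall total = μ·N = 63.2·5082 = 321182.4.
Subtract the known strata: 460·80.3 + 2583·60.6 = 193467.8.
Remaining total for section C: 321182.4 − 193467.8 = 127714.6.
Divide by its size: 127714.6 / 2039 = 62.636... → 62.6.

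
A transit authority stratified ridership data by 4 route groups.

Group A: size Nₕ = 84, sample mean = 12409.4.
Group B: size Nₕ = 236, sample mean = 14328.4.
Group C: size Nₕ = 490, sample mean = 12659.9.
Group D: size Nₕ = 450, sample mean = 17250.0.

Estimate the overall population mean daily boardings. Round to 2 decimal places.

N = 1260; weights Wₕ = Nₕ/N = (0.0667, 0.1873, 0.3889, 0.3571).
x̄_st = Σ Wₕ·x̄ₕ = 0.0667·12409.4 + 0.1873·14328.4 + 0.3889·12659.9 + 0.3571·17250.0 ≈ 14595.0341...
→ 14595.03.

14595.03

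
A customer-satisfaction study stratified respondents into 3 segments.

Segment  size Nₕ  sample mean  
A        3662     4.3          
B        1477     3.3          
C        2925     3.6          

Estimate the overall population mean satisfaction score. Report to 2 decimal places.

3.86

N = 3662 + 1477 + 2925 = 8064.
Weight each subgroup mean by Nₕ/N and sum.
Σ Nₕx̄ₕ = 3662·4.3 + 1477·3.3 + 2925·3.6 = 15746.6 + 4874.1 + 10530 = 31150.7.
Divide by N: 31150.7 / 8064 = 3.8629... → 3.86.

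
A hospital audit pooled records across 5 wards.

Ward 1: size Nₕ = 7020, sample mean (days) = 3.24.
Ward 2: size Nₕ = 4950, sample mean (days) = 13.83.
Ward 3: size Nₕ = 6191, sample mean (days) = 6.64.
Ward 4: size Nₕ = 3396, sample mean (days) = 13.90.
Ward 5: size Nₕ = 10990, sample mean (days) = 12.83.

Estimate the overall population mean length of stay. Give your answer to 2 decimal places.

N = 7020 + 4950 + 6191 + 3396 + 10990 = 32547.
Weight each subgroup mean by Nₕ/N and sum.
Σ Nₕx̄ₕ = 7020·3.24 + 4950·13.83 + 6191·6.64 + 3396·13.90 + 10990·12.83 = 22744.8 + 68458.5 + 41108.24 + 47204.4 + 141001.7 = 320517.64.
Divide by N: 320517.64 / 32547 = 9.8478... → 9.85.

9.85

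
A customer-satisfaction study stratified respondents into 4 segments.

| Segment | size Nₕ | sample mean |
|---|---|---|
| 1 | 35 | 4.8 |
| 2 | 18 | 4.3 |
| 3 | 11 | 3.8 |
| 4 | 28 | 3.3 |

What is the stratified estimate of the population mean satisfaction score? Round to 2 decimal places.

4.13

x̄_st = (Σ Nₕx̄ₕ) / (Σ Nₕ) = (35·4.8 + 18·4.3 + 11·3.8 + 28·3.3) / 92
= 379.6 / 92 = 4.1261... → 4.13.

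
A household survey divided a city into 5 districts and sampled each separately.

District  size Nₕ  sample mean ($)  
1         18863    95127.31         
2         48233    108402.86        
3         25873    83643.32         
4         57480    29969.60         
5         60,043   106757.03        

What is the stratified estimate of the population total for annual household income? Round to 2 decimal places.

17319750173.56

1: 18863·95127.31 = 1794386448.53
2: 48233·108402.86 = 5228595146.38
3: 25873·83643.32 = 2164103618.36
4: 57480·29969.60 = 1722652608
5: 60043·106757.03 = 6410012352.29
τ̂ = Σ Nₕx̄ₕ = 17319750173.56.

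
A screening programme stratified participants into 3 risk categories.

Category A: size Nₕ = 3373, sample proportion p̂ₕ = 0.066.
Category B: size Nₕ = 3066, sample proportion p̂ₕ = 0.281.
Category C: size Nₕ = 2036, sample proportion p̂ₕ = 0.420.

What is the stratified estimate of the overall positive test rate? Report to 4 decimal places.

0.2288

Wₕ = Nₕ/N with N = 8475: 0.3980, 0.3618, 0.2402.
p̂_st = 0.3980·0.066 + 0.3618·0.281 + 0.2402·0.420 ≈ 0.228824... → 0.2288.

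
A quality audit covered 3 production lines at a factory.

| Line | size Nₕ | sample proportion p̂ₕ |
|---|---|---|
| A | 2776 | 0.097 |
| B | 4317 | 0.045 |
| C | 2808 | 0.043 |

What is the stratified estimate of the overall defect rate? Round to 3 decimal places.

Wₕ = Nₕ/N with N = 9901: 0.2804, 0.4360, 0.2836.
p̂_st = 0.2804·0.097 + 0.4360·0.045 + 0.2836·0.043 ≈ 0.05901... → 0.059.

0.059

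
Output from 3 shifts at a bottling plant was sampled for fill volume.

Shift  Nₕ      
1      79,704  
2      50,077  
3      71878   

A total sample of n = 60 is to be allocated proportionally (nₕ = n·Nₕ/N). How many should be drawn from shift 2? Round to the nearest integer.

15

N = 79704 + 50077 + 71878 = 201659.
n_2 = 60·50077/201659 = 14.900... → 15.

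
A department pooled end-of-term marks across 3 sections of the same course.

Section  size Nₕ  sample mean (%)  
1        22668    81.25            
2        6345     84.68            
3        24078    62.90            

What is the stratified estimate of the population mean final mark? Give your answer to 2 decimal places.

N = 22668 + 6345 + 24078 = 53091.
Overall mean = Σ (Nₕ/N)·x̄ₕ — weight by population share, not a simple average.
Σ Nₕx̄ₕ = 22668·81.25 + 6345·84.68 + 24078·62.90 = 1841775 + 537294.6 + 1514506.2 = 3893575.8.
Divide by N: 3893575.8 / 53091 = 73.3378... → 73.34.

73.34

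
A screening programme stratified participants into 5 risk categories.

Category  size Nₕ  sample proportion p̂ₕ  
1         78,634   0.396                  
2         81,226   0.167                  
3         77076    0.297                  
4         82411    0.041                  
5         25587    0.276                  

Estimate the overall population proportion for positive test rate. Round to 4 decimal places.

0.2262

N = 78634 + 81226 + 77076 + 82411 + 25587 = 344934.
Overall proportion = Σ (Nₕ/N)·p̂ₕ.
Σ Nₕp̂ₕ = 31139.064 + 13564.742 + 22891.572 + 3378.851 + 7062.012 = 78036.241.
78036.241 / 344934 = 0.226235... → 0.2262.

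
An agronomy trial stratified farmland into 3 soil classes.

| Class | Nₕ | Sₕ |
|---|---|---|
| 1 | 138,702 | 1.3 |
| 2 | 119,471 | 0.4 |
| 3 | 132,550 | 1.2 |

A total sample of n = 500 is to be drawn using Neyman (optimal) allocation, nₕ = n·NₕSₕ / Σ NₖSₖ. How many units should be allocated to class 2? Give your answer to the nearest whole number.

1: NₕSₕ = 138702·1.3 = 180312.6
2: NₕSₕ = 119471·0.4 = 47788.4
3: NₕSₕ = 132550·1.2 = 159060
Σ NₕSₕ = 387161.
n_2 = 500·47788.4/387161 = 61.716... → 62.

62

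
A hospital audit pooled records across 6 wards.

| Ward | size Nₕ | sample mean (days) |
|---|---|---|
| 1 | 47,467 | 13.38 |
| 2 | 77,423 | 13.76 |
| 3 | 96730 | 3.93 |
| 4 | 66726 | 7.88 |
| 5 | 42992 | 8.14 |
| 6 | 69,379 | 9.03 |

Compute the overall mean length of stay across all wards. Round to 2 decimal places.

8.94

N = 47467 + 77423 + 96730 + 66726 + 42992 + 69379 = 400717.
The stratified mean weights each stratum mean by its population share Nₕ/N.
Σ Nₕx̄ₕ = 47467·13.38 + 77423·13.76 + 96730·3.93 + 66726·7.88 + 42992·8.14 + 69379·9.03 = 635108.46 + 1065340.48 + 380148.9 + 525800.88 + 349954.88 + 626492.37 = 3582845.97.
Divide by N: 3582845.97 / 400717 = 8.9411... → 8.94.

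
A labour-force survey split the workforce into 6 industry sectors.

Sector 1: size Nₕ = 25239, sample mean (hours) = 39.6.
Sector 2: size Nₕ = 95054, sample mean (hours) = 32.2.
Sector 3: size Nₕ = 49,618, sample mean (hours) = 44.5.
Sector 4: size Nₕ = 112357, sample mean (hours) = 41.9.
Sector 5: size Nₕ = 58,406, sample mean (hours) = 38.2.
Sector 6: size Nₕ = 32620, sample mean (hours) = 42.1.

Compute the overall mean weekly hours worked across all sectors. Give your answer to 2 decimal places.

39.06

N = 25239 + 95054 + 49618 + 112357 + 58406 + 32620 = 373294.
The stratified mean weights each stratum mean by its population share Nₕ/N.
Σ Nₕx̄ₕ = 25239·39.6 + 95054·32.2 + 49618·44.5 + 112357·41.9 + 58406·38.2 + 32620·42.1 = 999464.4 + 3060738.8 + 2208001 + 4707758.3 + 2231109.2 + 1373302 = 14580373.7.
Divide by N: 14580373.7 / 373294 = 39.0587... → 39.06.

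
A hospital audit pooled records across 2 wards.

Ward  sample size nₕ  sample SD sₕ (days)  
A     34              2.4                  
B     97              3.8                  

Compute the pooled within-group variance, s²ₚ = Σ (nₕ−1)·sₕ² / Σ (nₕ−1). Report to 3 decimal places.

12.220

Degrees of freedom: 33 + 96 = 129.
Σ(nₕ−1)sₕ² = 33·5.76 + 96·14.44 = 1576.32.
s²ₚ = 1576.32 / 129 = 12.21953... → 12.220.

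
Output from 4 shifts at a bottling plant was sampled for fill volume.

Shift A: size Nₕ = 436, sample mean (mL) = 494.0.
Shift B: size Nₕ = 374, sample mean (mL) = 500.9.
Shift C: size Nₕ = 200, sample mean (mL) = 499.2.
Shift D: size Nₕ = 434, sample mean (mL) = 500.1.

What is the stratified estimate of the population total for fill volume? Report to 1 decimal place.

719604.0

Population total = Σ Nₕ·x̄ₕ (each stratum's size times its mean).
436·494.0 + 374·500.9 + 200·499.2 + 434·500.1 = 215384 + 187336.6 + 99840 + 217043.4 = 719604.0.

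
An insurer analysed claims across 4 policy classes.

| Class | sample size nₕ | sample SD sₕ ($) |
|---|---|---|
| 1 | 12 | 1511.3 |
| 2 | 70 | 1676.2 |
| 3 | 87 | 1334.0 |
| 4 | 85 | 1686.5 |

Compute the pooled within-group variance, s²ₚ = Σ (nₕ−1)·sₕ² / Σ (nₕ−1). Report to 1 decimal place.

2443805.7

Degrees of freedom: 11 + 69 + 86 + 84 = 250.
Σ(nₕ−1)sₕ² = 11·2284027.69 + 69·2809646.44 + 86·1779556 + 84·2844282.25 = 610951433.95.
s²ₚ = 610951433.95 / 250 = 2443805.736... → 2443805.7.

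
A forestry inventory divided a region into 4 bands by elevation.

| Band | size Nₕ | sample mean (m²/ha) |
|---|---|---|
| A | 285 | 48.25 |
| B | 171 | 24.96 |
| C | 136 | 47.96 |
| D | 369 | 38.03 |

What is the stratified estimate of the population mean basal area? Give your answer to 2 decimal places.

N = 285 + 171 + 136 + 369 = 961.
The stratified mean weights each stratum mean by its population share Nₕ/N.
Σ Nₕx̄ₕ = 285·48.25 + 171·24.96 + 136·47.96 + 369·38.03 = 13751.25 + 4268.16 + 6522.56 + 14033.07 = 38575.04.
Divide by N: 38575.04 / 961 = 40.1405... → 40.14.

40.14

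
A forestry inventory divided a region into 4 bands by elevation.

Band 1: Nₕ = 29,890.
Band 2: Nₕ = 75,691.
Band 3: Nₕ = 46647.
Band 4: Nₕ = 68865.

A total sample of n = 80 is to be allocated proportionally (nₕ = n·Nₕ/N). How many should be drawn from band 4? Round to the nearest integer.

N = 29890 + 75691 + 46647 + 68865 = 221093.
n_4 = 80·68865/221093 = 24.918... → 25.

25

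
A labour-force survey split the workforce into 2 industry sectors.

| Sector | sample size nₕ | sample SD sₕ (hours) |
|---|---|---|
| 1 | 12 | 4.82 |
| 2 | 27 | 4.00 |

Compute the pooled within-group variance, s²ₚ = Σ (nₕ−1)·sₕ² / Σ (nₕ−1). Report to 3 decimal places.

18.150

Degrees of freedom: 11 + 26 = 37.
Σ(nₕ−1)sₕ² = 11·23.2324 + 26·16 = 671.5564.
s²ₚ = 671.5564 / 37 = 18.15017... → 18.150.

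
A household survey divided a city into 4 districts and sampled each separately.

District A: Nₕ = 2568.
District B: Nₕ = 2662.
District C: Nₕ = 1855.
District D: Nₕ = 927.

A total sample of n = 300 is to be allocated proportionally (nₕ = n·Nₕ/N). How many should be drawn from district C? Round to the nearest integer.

N = 2568 + 2662 + 1855 + 927 = 8012.
n_C = 300·1855/8012 = 69.458... → 69.

69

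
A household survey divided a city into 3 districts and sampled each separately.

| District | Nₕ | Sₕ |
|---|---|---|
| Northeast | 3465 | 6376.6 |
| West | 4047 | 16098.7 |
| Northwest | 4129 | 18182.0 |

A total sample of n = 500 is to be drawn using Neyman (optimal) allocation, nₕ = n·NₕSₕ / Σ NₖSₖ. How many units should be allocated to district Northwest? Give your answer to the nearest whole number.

Northeast: NₕSₕ = 3465·6376.6 = 22094919
West: NₕSₕ = 4047·16098.7 = 65151438.9
Northwest: NₕSₕ = 4129·18182.0 = 75073478
Σ NₕSₕ = 162319835.9.
n_Northwest = 500·75073478/162319835.9 = 231.252... → 231.

231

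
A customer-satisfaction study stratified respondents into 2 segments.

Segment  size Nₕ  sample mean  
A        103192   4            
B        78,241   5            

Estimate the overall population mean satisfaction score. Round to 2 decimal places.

N = 103192 + 78241 = 181433.
Overall mean = Σ (Nₕ/N)·x̄ₕ — weight by population share, not a simple average.
Σ Nₕx̄ₕ = 103192·4 + 78241·5 = 412768 + 391205 = 803973.
Divide by N: 803973 / 181433 = 4.4312... → 4.43.

4.43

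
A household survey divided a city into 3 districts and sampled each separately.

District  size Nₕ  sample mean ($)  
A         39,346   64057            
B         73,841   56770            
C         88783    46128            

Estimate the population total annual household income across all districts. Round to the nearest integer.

A: 39346·64057 = 2520386722
B: 73841·56770 = 4191953570
C: 88783·46128 = 4095382224
τ̂ = Σ Nₕx̄ₕ = 10807722516.

10807722516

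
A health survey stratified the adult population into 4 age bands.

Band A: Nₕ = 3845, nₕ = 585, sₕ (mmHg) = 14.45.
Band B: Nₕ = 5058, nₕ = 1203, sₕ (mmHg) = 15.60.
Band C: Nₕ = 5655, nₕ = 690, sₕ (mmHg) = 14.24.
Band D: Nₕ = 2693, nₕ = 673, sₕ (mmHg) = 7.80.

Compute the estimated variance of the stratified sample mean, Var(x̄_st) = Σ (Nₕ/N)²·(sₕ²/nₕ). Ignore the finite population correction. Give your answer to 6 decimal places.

0.068905

N = 17251; Wₕ = Nₕ/N.
band A: (3845/17251)²·14.45²/585 = 0.017731438
band B: (5058/17251)²·15.60²/1203 = 0.017390524
band C: (5655/17251)²·14.24²/690 = 0.031579668
band D: (2693/17251)²·7.80²/673 = 0.002203019
Sum = 0.068904649 → 0.068905.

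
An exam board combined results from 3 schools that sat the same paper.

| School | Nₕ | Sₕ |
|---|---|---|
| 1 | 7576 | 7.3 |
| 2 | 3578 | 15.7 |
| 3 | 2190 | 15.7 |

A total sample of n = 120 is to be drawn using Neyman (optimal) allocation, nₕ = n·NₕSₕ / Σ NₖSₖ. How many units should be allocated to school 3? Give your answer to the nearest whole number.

28

1: NₕSₕ = 7576·7.3 = 55304.8
2: NₕSₕ = 3578·15.7 = 56174.6
3: NₕSₕ = 2190·15.7 = 34383
Σ NₕSₕ = 145862.4.
n_3 = 120·34383/145862.4 = 28.287... → 28.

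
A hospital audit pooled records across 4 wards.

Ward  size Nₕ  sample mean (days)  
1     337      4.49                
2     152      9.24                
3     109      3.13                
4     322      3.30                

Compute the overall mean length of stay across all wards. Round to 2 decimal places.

x̄_st = (Σ Nₕx̄ₕ) / (Σ Nₕ) = (337·4.49 + 152·9.24 + 109·3.13 + 322·3.30) / 920
= 4321.38 / 920 = 4.6972... → 4.70.

4.70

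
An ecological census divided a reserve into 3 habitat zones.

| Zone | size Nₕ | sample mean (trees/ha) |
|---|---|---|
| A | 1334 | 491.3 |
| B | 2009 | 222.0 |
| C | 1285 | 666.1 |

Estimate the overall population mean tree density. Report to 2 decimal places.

N = 4628; weights Wₕ = Nₕ/N = (0.2882, 0.4341, 0.2777).
x̄_st = Σ Wₕ·x̄ₕ = 0.2882·491.3 + 0.4341·222.0 + 0.2777·666.1 ≈ 422.9323...
→ 422.93.

422.93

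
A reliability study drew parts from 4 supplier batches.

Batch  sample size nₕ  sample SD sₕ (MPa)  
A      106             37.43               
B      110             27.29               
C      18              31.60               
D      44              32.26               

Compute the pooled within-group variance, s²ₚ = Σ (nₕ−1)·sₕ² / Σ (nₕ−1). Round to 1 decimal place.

Degrees of freedom: 105 + 109 + 17 + 43 = 274.
Σ(nₕ−1)sₕ² = 105·1401.0049 + 109·744.7441 + 17·998.56 + 43·1040.7076 = 290008.5682.
s²ₚ = 290008.5682 / 274 = 1058.425... → 1058.4.

1058.4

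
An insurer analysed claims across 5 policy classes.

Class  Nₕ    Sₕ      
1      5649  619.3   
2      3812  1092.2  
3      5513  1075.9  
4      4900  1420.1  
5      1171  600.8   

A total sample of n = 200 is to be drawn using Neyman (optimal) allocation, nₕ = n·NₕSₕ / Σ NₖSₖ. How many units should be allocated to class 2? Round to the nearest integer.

39

Σ NₕSₕ = 5649·619.3 + 3812·1092.2 + 5513·1075.9 + 4900·1420.1 + 1171·600.8 = 21255355.6.
Share for 2: 4163466.4/21255355.6 = 0.19588.
n_2 = 200 × 0.19588 = 39.176... → 39.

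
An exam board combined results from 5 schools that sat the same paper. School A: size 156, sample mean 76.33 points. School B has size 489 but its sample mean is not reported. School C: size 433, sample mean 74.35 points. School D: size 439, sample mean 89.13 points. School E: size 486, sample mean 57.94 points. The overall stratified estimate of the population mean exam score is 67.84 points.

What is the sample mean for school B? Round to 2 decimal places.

Σ Nₕx̄ₕ = N·μ, so 489·x̄_B = 2003·67.84 − (156·76.33 + 433·74.35 + 439·89.13 + 486·57.94).
= 135883.52 − 111387.94 = 24495.58.
x̄_B = 24495.58 / 489 = 50.0932... → 50.09.

50.09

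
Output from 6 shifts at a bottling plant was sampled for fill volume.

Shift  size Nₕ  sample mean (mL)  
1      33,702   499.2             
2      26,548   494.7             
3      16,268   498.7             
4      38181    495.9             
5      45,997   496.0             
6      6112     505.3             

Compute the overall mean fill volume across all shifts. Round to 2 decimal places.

497.02

N = 33702 + 26548 + 16268 + 38181 + 45997 + 6112 = 166808.
The stratified mean weights each stratum mean by its population share Nₕ/N.
Σ Nₕx̄ₕ = 33702·499.2 + 26548·494.7 + 16268·498.7 + 38181·495.9 + 45997·496.0 + 6112·505.3 = 16824038.4 + 13133295.6 + 8112851.6 + 18933957.9 + 22814512 + 3088393.6 = 82907049.1.
Divide by N: 82907049.1 / 166808 = 497.0208... → 497.02.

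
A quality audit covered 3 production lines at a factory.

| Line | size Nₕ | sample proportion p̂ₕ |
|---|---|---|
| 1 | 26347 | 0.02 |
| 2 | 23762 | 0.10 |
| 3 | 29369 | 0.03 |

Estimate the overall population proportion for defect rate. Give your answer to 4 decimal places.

0.0476

N = 26347 + 23762 + 29369 = 79478.
Overall proportion = Σ (Nₕ/N)·p̂ₕ.
Σ Nₕp̂ₕ = 526.94 + 2376.2 + 881.07 = 3784.21.
3784.21 / 79478 = 0.047613... → 0.0476.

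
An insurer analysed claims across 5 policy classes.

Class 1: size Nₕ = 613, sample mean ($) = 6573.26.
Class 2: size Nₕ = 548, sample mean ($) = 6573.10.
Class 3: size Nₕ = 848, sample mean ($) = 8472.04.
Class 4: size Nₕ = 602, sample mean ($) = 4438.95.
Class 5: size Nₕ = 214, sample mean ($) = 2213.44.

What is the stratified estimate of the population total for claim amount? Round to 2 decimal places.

Estimate total by summing Nₕ·x̄ₕ over strata.
613·6573.26 + 548·6573.10 + 848·8472.04 + 602·4438.95 + 214·2213.44 = 4029408.38 + 3602058.8 + 7184289.92 + 2672247.9 + 473676.16 = 17961681.16.

17961681.16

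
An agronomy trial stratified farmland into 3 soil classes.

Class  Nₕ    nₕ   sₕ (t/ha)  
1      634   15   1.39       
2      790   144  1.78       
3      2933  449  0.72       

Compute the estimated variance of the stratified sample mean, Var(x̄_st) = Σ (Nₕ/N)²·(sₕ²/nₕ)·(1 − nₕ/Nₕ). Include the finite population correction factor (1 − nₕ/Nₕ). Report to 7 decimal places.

N = 4357; Wₕ = Nₕ/N.
class 1: (634/4357)²·1.39²/15·(1 − 15/634) = 0.0026628281
class 2: (790/4357)²·1.78²/144·(1 − 144/790) = 0.0005915099
class 3: (2933/4357)²·0.72²/449·(1 − 449/2933) = 0.0004431055
Sum = 0.0036974435 → 0.0036974.

0.0036974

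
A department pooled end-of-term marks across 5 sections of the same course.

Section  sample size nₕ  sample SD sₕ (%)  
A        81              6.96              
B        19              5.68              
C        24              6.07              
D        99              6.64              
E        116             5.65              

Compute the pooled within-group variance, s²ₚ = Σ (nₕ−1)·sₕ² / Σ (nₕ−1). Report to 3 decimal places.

A: (81−1)·6.96² = 80·48.4416 = 3875.328
B: (19−1)·5.68² = 18·32.2624 = 580.7232
C: (24−1)·6.07² = 23·36.8449 = 847.4327
D: (99−1)·6.64² = 98·44.0896 = 4320.7808
E: (116−1)·5.65² = 115·31.9225 = 3671.0875
Numerator = 13295.3522; denominator = Σ(nₕ−1) = 334.
s²ₚ = 13295.3522/334 = 39.80644... → 39.806.

39.806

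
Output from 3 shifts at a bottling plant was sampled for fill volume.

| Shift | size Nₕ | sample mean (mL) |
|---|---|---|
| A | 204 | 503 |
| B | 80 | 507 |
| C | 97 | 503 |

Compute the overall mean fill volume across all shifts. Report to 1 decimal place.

503.8

N = 204 + 80 + 97 = 381.
Overall mean = Σ (Nₕ/N)·x̄ₕ — weight by population share, not a simple average.
Σ Nₕx̄ₕ = 204·503 + 80·507 + 97·503 = 102612 + 40560 + 48791 = 191963.
Divide by N: 191963 / 381 = 503.840... → 503.8.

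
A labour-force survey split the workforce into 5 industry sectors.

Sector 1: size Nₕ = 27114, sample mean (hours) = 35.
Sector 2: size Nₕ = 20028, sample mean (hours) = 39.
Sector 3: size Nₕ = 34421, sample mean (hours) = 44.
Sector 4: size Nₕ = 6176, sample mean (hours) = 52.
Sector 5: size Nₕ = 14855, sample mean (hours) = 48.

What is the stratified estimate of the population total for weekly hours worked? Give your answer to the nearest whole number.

Estimate total by summing Nₕ·x̄ₕ over strata.
27114·35 + 20028·39 + 34421·44 + 6176·52 + 14855·48 = 948990 + 781092 + 1514524 + 321152 + 713040 = 4278798.

4278798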